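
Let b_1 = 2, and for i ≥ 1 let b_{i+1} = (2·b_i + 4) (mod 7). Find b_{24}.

6

We have b_1 = 2, b_2 = 1, b_3 = 6, b_4 = 2.
The sequence repeats with period 3.
(24 - 1) mod 3 = 2, so b_{24} = b_3 = 6.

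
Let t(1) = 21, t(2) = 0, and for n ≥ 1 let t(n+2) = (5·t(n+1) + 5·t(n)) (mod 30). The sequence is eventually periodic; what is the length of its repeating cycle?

3

Computing terms: t(1) = 21; t(2) = 0; t(3) = 15; t(4) = 15; t(5) = 0; t(6) = 15.
Since (t(5), t(6)) = (t(2), t(3)) = (0, 15) (two consecutive terms determine the rest), the sequence is eventually periodic: after a pre-period of length 1 it cycles with period 3.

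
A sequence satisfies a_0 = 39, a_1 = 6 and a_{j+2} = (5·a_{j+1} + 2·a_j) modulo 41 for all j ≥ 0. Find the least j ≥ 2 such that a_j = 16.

We have a_0 = 39,  a_1 = 6,  a_2 = 26,  a_3 = 19,  a_4 = 24,  a_5 = 35,  a_6 = 18,  a_7 = 37,  a_8 = 16,  a_9 = 31,  a_{10} = 23,  a_{11} = 13,  a_{12} = 29,  a_{13} = 7,  a_{14} = 11,  a_{15} = 28,  a_{16} = 39,  a_{17} = 5,  a_{18} = 21,  a_{19} = 33,  a_{20} = 2,  a_{21} = 35,  a_{22} = 15,  a_{23} = 22,  a_{24} = 17,  a_{25} = 6,  a_{26} = 23,  a_{27} = 4,  a_{28} = 25,  a_{29} = 10,  a_{30} = 18,  a_{31} = 28,  a_{32} = 12,  a_{33} = 34,  a_{34} = 30,  a_{35} = 13,  a_{36} = 2,  a_{37} = 36,  a_{38} = 20,  a_{39} = 8,  a_{40} = 39,  a_{41} = 6.
Since (a_{40}, a_{41}) = (a_0, a_1) = (39, 6) (two consecutive terms determine the rest), the sequence is periodic with period 40.
The value 16 first appears (with j ≥ 2) at a_8.

8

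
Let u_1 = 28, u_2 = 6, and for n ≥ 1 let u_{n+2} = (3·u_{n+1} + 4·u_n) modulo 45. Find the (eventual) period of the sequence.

Computing terms: u_1 = 28,  u_2 = 6,  u_3 = 40,  u_4 = 9,  u_5 = 7,  u_6 = 12,  u_7 = 19,  u_8 = 15,  u_9 = 31,  u_{10} = 18,  u_{11} = 43,  u_{12} = 21,  u_{13} = 10,  u_{14} = 24,  u_{15} = 22,  u_{16} = 27,  u_{17} = 34,  u_{18} = 30,  u_{19} = 1,  u_{20} = 33,  u_{21} = 13,  u_{22} = 36,  u_{23} = 25,  u_{24} = 39,  u_{25} = 37,  u_{26} = 42,  u_{27} = 4,  u_{28} = 0,  u_{29} = 16,  u_{30} = 3,  u_{31} = 28,  u_{32} = 6.
Since (u_{31}, u_{32}) = (u_1, u_2) = (28, 6) (two consecutive terms determine the rest), the sequence is periodic with period 30.

30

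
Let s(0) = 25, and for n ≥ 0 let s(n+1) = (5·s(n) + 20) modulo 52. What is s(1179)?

1

Listing terms: s(0) = 25, s(1) = 41, s(2) = 17, s(3) = 1, s(4) = 25.
The sequence repeats with period 4.
(1179 - 0) mod 4 = 3, so s(1179) = s(3) = 1.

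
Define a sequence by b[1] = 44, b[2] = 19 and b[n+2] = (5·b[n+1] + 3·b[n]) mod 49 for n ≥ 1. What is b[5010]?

Computing terms: b[1] = 44; b[2] = 19; b[3] = 31; b[4] = 16; b[5] = 26; b[6] = 31; b[7] = 37; b[8] = 33; b[9] = 31; b[10] = 9; b[11] = 40; b[12] = 31; b[13] = 30; b[14] = 47; b[15] = 31; b[16] = 2; b[17] = 5; b[18] = 31; b[19] = 23; b[20] = 12; b[21] = 31; b[22] = 44; b[23] = 19.
The sequence repeats with period 21.
(5010 - 1) mod 21 = 11, so b[5010] = b[12] = 31.

31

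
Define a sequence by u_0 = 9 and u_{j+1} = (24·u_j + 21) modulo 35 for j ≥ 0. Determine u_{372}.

u_0 = 9; u_1 = 27; u_2 = 4; u_3 = 12; u_4 = 29; u_5 = 17; u_6 = 9.
The sequence repeats with period 6.
So u_{372} = u_{0 + ((372-0) mod 6)} = u_0 = 9.

9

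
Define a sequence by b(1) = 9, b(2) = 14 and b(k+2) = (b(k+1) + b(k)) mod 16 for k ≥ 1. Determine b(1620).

13

b(1) = 9,  b(2) = 14,  b(3) = 7,  b(4) = 5,  b(5) = 12,  b(6) = 1,  b(7) = 13,  b(8) = 14,  b(9) = 11,  b(10) = 9,  b(11) = 4,  b(12) = 13,  b(13) = 1,  b(14) = 14,  b(15) = 15,  b(16) = 13,  b(17) = 12,  b(18) = 9,  b(19) = 5,  b(20) = 14,  b(21) = 3,  b(22) = 1,  b(23) = 4,  b(24) = 5,  b(25) = 9,  b(26) = 14.
The sequence repeats with period 24.
(1620 - 1) mod 24 = 11, so b(1620) = b(12) = 13.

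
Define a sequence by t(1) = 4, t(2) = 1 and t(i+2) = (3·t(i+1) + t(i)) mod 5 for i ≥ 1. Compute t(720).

4

Listing terms: t(1) = 4, t(2) = 1, t(3) = 2, t(4) = 2, t(5) = 3, t(6) = 1, t(7) = 1, t(8) = 4, t(9) = 3, t(10) = 3, t(11) = 2, t(12) = 4, t(13) = 4, t(14) = 1.
The sequence repeats with period 12.
(720 - 1) mod 12 = 11, so t(720) = t(12) = 4.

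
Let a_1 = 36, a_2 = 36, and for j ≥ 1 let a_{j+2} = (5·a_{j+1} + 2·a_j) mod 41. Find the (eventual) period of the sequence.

40

Computing terms: a_1 = 36; a_2 = 36; a_3 = 6; a_4 = 20; a_5 = 30; a_6 = 26; a_7 = 26; a_8 = 18; a_9 = 19; a_{10} = 8; a_{11} = 37; a_{12} = 37; a_{13} = 13; a_{14} = 16; a_{15} = 24; a_{16} = 29; a_{17} = 29; a_{18} = 39; a_{19} = 7; a_{20} = 31; a_{21} = 5; a_{22} = 5; a_{23} = 35; a_{24} = 21; a_{25} = 11; a_{26} = 15; a_{27} = 15; a_{28} = 23; a_{29} = 22; a_{30} = 33; a_{31} = 4; a_{32} = 4; a_{33} = 28; a_{34} = 25; a_{35} = 17; a_{36} = 12; a_{37} = 12; a_{38} = 2; a_{39} = 34; a_{40} = 10; a_{41} = 36; a_{42} = 36.
The sequence repeats with period 40.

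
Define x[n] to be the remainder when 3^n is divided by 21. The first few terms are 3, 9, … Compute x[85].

3

Computing terms: x[1] = 3, x[2] = 9, x[3] = 6, x[4] = 18, x[5] = 12, x[6] = 15, x[7] = 3.
The sequence repeats with period 6.
So x[85] = x[1 + ((85-1) mod 6)] = x[1] = 3.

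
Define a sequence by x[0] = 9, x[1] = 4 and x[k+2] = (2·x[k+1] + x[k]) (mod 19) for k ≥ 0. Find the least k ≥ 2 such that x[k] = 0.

We have x[0] = 9, x[1] = 4, x[2] = 17, x[3] = 0, x[4] = 17, x[5] = 15, x[6] = 9, x[7] = 14, x[8] = 18, x[9] = 12, x[10] = 4, x[11] = 1, x[12] = 6, x[13] = 13, x[14] = 13, x[15] = 1, x[16] = 15, x[17] = 12, x[18] = 1, x[19] = 14, x[20] = 10, x[21] = 15, x[22] = 2, x[23] = 0, x[24] = 2, x[25] = 4, x[26] = 10, x[27] = 5, x[28] = 1, x[29] = 7, x[30] = 15, x[31] = 18, x[32] = 13, x[33] = 6, x[34] = 6, x[35] = 18, x[36] = 4, x[37] = 7, x[38] = 18, x[39] = 5, x[40] = 9, x[41] = 4.
The sequence repeats with period 40.
The value 0 first appears (with k ≥ 2) at x[3].

3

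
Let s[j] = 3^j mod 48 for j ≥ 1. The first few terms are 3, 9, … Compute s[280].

Listing terms: s[1] = 3, s[2] = 9, s[3] = 27, s[4] = 33, s[5] = 3.
Since s[5] = s[1] = 3, the sequence is periodic with period 4.
(280 - 1) mod 4 = 3, so s[280] = s[4] = 33.

33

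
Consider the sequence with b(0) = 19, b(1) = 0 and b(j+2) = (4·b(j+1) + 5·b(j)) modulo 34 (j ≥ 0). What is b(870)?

We have b(0) = 19; b(1) = 0; b(2) = 27; b(3) = 6; b(4) = 23; b(5) = 20; b(6) = 25; b(7) = 30; b(8) = 7; b(9) = 8; b(10) = 33; b(11) = 2; b(12) = 3; b(13) = 22; b(14) = 1; b(15) = 12; b(16) = 19; b(17) = 0.
Since (b(16), b(17)) = (b(0), b(1)) = (19, 0) (two consecutive terms determine the rest), the sequence is periodic with period 16.
So b(870) = b(0 + ((870-0) mod 16)) = b(6) = 25.

25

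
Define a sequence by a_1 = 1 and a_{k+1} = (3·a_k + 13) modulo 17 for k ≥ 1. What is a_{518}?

Computing terms: a_1 = 1, a_2 = 16, a_3 = 10, a_4 = 9, a_5 = 6, a_6 = 14, a_7 = 4, a_8 = 8, a_9 = 3, a_{10} = 5, a_{11} = 11, a_{12} = 12, a_{13} = 15, a_{14} = 7, a_{15} = 0, a_{16} = 13, a_{17} = 1.
The sequence repeats with period 16.
So a_{518} = a_{1 + ((518-1) mod 16)} = a_6 = 14.

14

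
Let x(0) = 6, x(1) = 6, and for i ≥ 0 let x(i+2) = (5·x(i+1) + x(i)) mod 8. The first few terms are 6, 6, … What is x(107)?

We have x(0) = 6, x(1) = 6, x(2) = 4, x(3) = 2, x(4) = 6, x(5) = 0, x(6) = 6, x(7) = 6.
Since (x(6), x(7)) = (x(0), x(1)) = (6, 6) (two consecutive terms determine the rest), the sequence is periodic with period 6.
So x(107) = x(0 + ((107-0) mod 6)) = x(5) = 0.

0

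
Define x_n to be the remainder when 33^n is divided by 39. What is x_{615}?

18

Listing terms: x_1 = 33, x_2 = 36, x_3 = 18, x_4 = 9, x_5 = 24, x_6 = 12, x_7 = 6, x_8 = 3, x_9 = 21, x_{10} = 30, x_{11} = 15, x_{12} = 27, x_{13} = 33.
The sequence repeats with period 12.
So x_{615} = x_{1 + ((615-1) mod 12)} = x_3 = 18.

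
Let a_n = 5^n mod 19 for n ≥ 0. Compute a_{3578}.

a_0 = 1,  a_1 = 5,  a_2 = 6,  a_3 = 11,  a_4 = 17,  a_5 = 9,  a_6 = 7,  a_7 = 16,  a_8 = 4,  a_9 = 1.
Since a_9 = a_0 = 1, the sequence is periodic with period 9.
(3578 - 0) mod 9 = 5, so a_{3578} = a_5 = 9.

9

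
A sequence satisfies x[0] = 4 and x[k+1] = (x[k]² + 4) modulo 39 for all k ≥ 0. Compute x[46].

29

Computing terms: x[0] = 4; x[1] = 20; x[2] = 14; x[3] = 5; x[4] = 29; x[5] = 26; x[6] = 17; x[7] = 20.
Since x[7] = x[1] = 20, the sequence is eventually periodic: after a pre-period of length 1 it cycles with period 6.
For k ≥ 1, x[k] depends only on (k - 1) mod 6. (46 - 1) mod 6 = 3, so x[46] = x[4] = 29.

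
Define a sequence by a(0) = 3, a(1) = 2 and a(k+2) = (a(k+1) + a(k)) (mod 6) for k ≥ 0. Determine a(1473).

a(0) = 3; a(1) = 2; a(2) = 5; a(3) = 1; a(4) = 0; a(5) = 1; a(6) = 1; a(7) = 2; a(8) = 3; a(9) = 5; a(10) = 2; a(11) = 1; a(12) = 3; a(13) = 4; a(14) = 1; a(15) = 5; a(16) = 0; a(17) = 5; a(18) = 5; a(19) = 4; a(20) = 3; a(21) = 1; a(22) = 4; a(23) = 5; a(24) = 3; a(25) = 2.
Since (a(24), a(25)) = (a(0), a(1)) = (3, 2) (two consecutive terms determine the rest), the sequence is periodic with period 24.
(1473 - 0) mod 24 = 9, so a(1473) = a(9) = 5.

5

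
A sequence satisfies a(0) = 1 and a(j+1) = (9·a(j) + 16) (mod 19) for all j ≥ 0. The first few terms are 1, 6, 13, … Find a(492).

12

a(0) = 1,  a(1) = 6,  a(2) = 13,  a(3) = 0,  a(4) = 16,  a(5) = 8,  a(6) = 12,  a(7) = 10,  a(8) = 11,  a(9) = 1.
Since a(9) = a(0) = 1, the sequence is periodic with period 9.
(492 - 0) mod 9 = 6, so a(492) = a(6) = 12.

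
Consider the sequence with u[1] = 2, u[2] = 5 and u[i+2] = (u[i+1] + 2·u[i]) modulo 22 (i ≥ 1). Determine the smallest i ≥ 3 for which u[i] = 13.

8

We have u[1] = 2, u[2] = 5, u[3] = 9, u[4] = 19, u[5] = 15, u[6] = 9, u[7] = 17, u[8] = 13, u[9] = 3, u[10] = 7, u[11] = 13, u[12] = 5, u[13] = 9.
Since (u[12], u[13]) = (u[2], u[3]) = (5, 9) (two consecutive terms determine the rest), the sequence is eventually periodic: after a pre-period of length 1 it cycles with period 10.
The value 13 first appears (with i ≥ 3) at u[8].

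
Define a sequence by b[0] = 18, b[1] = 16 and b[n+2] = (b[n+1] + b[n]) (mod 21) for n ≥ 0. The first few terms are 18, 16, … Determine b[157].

20

Computing terms: b[0] = 18, b[1] = 16, b[2] = 13, b[3] = 8, b[4] = 0, b[5] = 8, b[6] = 8, b[7] = 16, b[8] = 3, b[9] = 19, b[10] = 1, b[11] = 20, b[12] = 0, b[13] = 20, b[14] = 20, b[15] = 19, b[16] = 18, b[17] = 16.
Since (b[16], b[17]) = (b[0], b[1]) = (18, 16) (two consecutive terms determine the rest), the sequence is periodic with period 16.
So b[157] = b[0 + ((157-0) mod 16)] = b[13] = 20.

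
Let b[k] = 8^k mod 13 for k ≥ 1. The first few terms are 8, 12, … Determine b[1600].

We have b[1] = 8; b[2] = 12; b[3] = 5; b[4] = 1; b[5] = 8.
The sequence repeats with period 4.
So b[1600] = b[1 + ((1600-1) mod 4)] = b[4] = 1.

1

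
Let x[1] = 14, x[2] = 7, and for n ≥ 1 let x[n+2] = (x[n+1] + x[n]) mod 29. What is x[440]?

19

Listing terms: x[1] = 14; x[2] = 7; x[3] = 21; x[4] = 28; x[5] = 20; x[6] = 19; x[7] = 10; x[8] = 0; x[9] = 10; x[10] = 10; x[11] = 20; x[12] = 1; x[13] = 21; x[14] = 22; x[15] = 14; x[16] = 7.
The sequence repeats with period 14.
(440 - 1) mod 14 = 5, so x[440] = x[6] = 19.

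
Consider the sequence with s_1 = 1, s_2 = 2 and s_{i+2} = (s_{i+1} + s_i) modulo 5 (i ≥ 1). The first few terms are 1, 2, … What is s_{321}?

s_1 = 1; s_2 = 2; s_3 = 3; s_4 = 0; s_5 = 3; s_6 = 3; s_7 = 1; s_8 = 4; s_9 = 0; s_{10} = 4; s_{11} = 4; s_{12} = 3; s_{13} = 2; s_{14} = 0; s_{15} = 2; s_{16} = 2; s_{17} = 4; s_{18} = 1; s_{19} = 0; s_{20} = 1; s_{21} = 1; s_{22} = 2.
Since (s_{21}, s_{22}) = (s_1, s_2) = (1, 2) (two consecutive terms determine the rest), the sequence is periodic with period 20.
(321 - 1) mod 20 = 0, so s_{321} = s_1 = 1.

1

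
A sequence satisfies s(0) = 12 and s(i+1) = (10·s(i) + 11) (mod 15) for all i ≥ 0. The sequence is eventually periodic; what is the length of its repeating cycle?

s(0) = 12; s(1) = 11; s(2) = 1; s(3) = 6; s(4) = 11.
Since s(4) = s(1) = 11, the sequence is eventually periodic: after a pre-period of length 1 it cycles with period 3.

3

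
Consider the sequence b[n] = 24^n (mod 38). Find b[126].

20

Computing terms: b[0] = 1; b[1] = 24; b[2] = 6; b[3] = 30; b[4] = 36; b[5] = 28; b[6] = 26; b[7] = 16; b[8] = 4; b[9] = 20; b[10] = 24.
Since b[10] = b[1] = 24, the sequence is eventually periodic: after a pre-period of length 1 it cycles with period 9.
For n ≥ 1, b[n] depends only on (n - 1) mod 9. (126 - 1) mod 9 = 8, so b[126] = b[9] = 20.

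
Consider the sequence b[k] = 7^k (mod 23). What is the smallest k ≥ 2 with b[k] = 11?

We have b[1] = 7, b[2] = 3, b[3] = 21, b[4] = 9, b[5] = 17, b[6] = 4, b[7] = 5, b[8] = 12, b[9] = 15, b[10] = 13, b[11] = 22, b[12] = 16, b[13] = 20, b[14] = 2, b[15] = 14, b[16] = 6, b[17] = 19, b[18] = 18, b[19] = 11, b[20] = 8, b[21] = 10, b[22] = 1, b[23] = 7.
The sequence repeats with period 22.
The value 11 first appears (with k ≥ 2) at b[19].

19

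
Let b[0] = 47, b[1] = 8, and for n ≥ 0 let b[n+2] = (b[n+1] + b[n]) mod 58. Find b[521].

5

We have b[0] = 47,  b[1] = 8,  b[2] = 55,  b[3] = 5,  b[4] = 2,  b[5] = 7,  b[6] = 9,  b[7] = 16,  b[8] = 25,  b[9] = 41,  b[10] = 8,  b[11] = 49,  b[12] = 57,  b[13] = 48,  b[14] = 47,  b[15] = 37,  b[16] = 26,  b[17] = 5,  b[18] = 31,  b[19] = 36,  b[20] = 9,  b[21] = 45,  b[22] = 54,  b[23] = 41,  b[24] = 37,  b[25] = 20,  b[26] = 57,  b[27] = 19,  b[28] = 18,  b[29] = 37,  b[30] = 55,  b[31] = 34,  b[32] = 31,  b[33] = 7,  b[34] = 38,  b[35] = 45,  b[36] = 25,  b[37] = 12,  b[38] = 37,  b[39] = 49,  b[40] = 28,  b[41] = 19,  b[42] = 47,  b[43] = 8.
Since (b[42], b[43]) = (b[0], b[1]) = (47, 8) (two consecutive terms determine the rest), the sequence is periodic with period 42.
(521 - 0) mod 42 = 17, so b[521] = b[17] = 5.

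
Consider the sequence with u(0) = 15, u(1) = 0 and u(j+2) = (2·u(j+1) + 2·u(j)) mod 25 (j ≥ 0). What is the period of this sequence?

Computing terms: u(0) = 15; u(1) = 0; u(2) = 5; u(3) = 10; u(4) = 5; u(5) = 5; u(6) = 20; u(7) = 0; u(8) = 15; u(9) = 5; u(10) = 15; u(11) = 15; u(12) = 10; u(13) = 0; u(14) = 20; u(15) = 15; u(16) = 20; u(17) = 20; u(18) = 5; u(19) = 0; u(20) = 10; u(21) = 20; u(22) = 10; u(23) = 10; u(24) = 15; u(25) = 0.
The sequence repeats with period 24.

24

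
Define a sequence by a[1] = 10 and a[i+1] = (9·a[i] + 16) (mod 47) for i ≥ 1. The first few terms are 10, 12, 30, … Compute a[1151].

10

We have a[1] = 10; a[2] = 12; a[3] = 30; a[4] = 4; a[5] = 5; a[6] = 14; a[7] = 1; a[8] = 25; a[9] = 6; a[10] = 23; a[11] = 35; a[12] = 2; a[13] = 34; a[14] = 40; a[15] = 0; a[16] = 16; a[17] = 19; a[18] = 46; a[19] = 7; a[20] = 32; a[21] = 22; a[22] = 26; a[23] = 15; a[24] = 10.
The sequence repeats with period 23.
So a[1151] = a[1 + ((1151-1) mod 23)] = a[1] = 10.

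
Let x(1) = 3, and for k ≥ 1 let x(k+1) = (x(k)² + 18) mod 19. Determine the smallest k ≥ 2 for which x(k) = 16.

Listing terms: x(1) = 3, x(2) = 8, x(3) = 6, x(4) = 16, x(5) = 8.
Since x(5) = x(2) = 8, the sequence is eventually periodic: after a pre-period of length 1 it cycles with period 3.
The value 16 first appears (with k ≥ 2) at x(4).

4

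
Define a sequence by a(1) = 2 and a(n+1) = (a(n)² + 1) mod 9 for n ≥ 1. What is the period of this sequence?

3

a(1) = 2, a(2) = 5, a(3) = 8, a(4) = 2.
Since a(4) = a(1) = 2, the sequence is periodic with period 3.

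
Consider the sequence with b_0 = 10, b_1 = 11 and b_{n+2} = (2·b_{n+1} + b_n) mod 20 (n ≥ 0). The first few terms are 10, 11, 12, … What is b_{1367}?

We have b_0 = 10,  b_1 = 11,  b_2 = 12,  b_3 = 15,  b_4 = 2,  b_5 = 19,  b_6 = 0,  b_7 = 19,  b_8 = 18,  b_9 = 15,  b_{10} = 8,  b_{11} = 11,  b_{12} = 10,  b_{13} = 11.
Since (b_{12}, b_{13}) = (b_0, b_1) = (10, 11) (two consecutive terms determine the rest), the sequence is periodic with period 12.
(1367 - 0) mod 12 = 11, so b_{1367} = b_{11} = 11.

11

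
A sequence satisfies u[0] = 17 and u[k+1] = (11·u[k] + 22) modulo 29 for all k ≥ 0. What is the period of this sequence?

28

u[0] = 17; u[1] = 6; u[2] = 1; u[3] = 4; u[4] = 8; u[5] = 23; u[6] = 14; u[7] = 2; u[8] = 15; u[9] = 13; u[10] = 20; u[11] = 10; u[12] = 16; u[13] = 24; u[14] = 25; u[15] = 7; u[16] = 12; u[17] = 9; u[18] = 5; u[19] = 19; u[20] = 28; u[21] = 11; u[22] = 27; u[23] = 0; u[24] = 22; u[25] = 3; u[26] = 26; u[27] = 18; u[28] = 17.
The sequence repeats with period 28.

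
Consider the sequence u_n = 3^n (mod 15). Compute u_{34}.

9

Computing terms: u_1 = 3; u_2 = 9; u_3 = 12; u_4 = 6; u_5 = 3.
Since u_5 = u_1 = 3, the sequence is periodic with period 4.
(34 - 1) mod 4 = 1, so u_{34} = u_2 = 9.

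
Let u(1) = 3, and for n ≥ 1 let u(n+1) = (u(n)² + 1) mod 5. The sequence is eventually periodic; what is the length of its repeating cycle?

3

Computing terms: u(1) = 3,  u(2) = 0,  u(3) = 1,  u(4) = 2,  u(5) = 0.
Since u(5) = u(2) = 0, the sequence is eventually periodic: after a pre-period of length 1 it cycles with period 3.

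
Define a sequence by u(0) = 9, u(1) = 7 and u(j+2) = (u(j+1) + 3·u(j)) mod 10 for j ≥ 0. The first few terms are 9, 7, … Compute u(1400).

8

Listing terms: u(0) = 9, u(1) = 7, u(2) = 4, u(3) = 5, u(4) = 7, u(5) = 2, u(6) = 3, u(7) = 9, u(8) = 8, u(9) = 5, u(10) = 9, u(11) = 4, u(12) = 1, u(13) = 3, u(14) = 6, u(15) = 5, u(16) = 3, u(17) = 8, u(18) = 7, u(19) = 1, u(20) = 2, u(21) = 5, u(22) = 1, u(23) = 6, u(24) = 9, u(25) = 7.
Since (u(24), u(25)) = (u(0), u(1)) = (9, 7) (two consecutive terms determine the rest), the sequence is periodic with period 24.
So u(1400) = u(0 + ((1400-0) mod 24)) = u(8) = 8.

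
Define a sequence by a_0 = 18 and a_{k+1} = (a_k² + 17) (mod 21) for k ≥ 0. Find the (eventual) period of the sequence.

6

We have a_0 = 18, a_1 = 5, a_2 = 0, a_3 = 17, a_4 = 12, a_5 = 14, a_6 = 3, a_7 = 5.
Since a_7 = a_1 = 5, the sequence is eventually periodic: after a pre-period of length 1 it cycles with period 6.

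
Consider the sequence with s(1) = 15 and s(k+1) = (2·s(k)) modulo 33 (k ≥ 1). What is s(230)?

24

Computing terms: s(1) = 15,  s(2) = 30,  s(3) = 27,  s(4) = 21,  s(5) = 9,  s(6) = 18,  s(7) = 3,  s(8) = 6,  s(9) = 12,  s(10) = 24,  s(11) = 15.
The sequence repeats with period 10.
So s(230) = s(1 + ((230-1) mod 10)) = s(10) = 24.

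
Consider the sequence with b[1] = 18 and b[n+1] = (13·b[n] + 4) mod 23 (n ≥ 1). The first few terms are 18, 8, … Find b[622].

4

Computing terms: b[1] = 18; b[2] = 8; b[3] = 16; b[4] = 5; b[5] = 0; b[6] = 4; b[7] = 10; b[8] = 19; b[9] = 21; b[10] = 1; b[11] = 17; b[12] = 18.
Since b[12] = b[1] = 18, the sequence is periodic with period 11.
(622 - 1) mod 11 = 5, so b[622] = b[6] = 4.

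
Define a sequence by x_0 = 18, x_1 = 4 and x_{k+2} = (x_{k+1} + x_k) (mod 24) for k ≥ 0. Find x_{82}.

Listing terms: x_0 = 18, x_1 = 4, x_2 = 22, x_3 = 2, x_4 = 0, x_5 = 2, x_6 = 2, x_7 = 4, x_8 = 6, x_9 = 10, x_{10} = 16, x_{11} = 2, x_{12} = 18, x_{13} = 20, x_{14} = 14, x_{15} = 10, x_{16} = 0, x_{17} = 10, x_{18} = 10, x_{19} = 20, x_{20} = 6, x_{21} = 2, x_{22} = 8, x_{23} = 10, x_{24} = 18, x_{25} = 4.
The sequence repeats with period 24.
So x_{82} = x_{0 + ((82-0) mod 24)} = x_{10} = 16.

16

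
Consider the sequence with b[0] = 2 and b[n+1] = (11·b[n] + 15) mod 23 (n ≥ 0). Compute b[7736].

9

b[0] = 2; b[1] = 14; b[2] = 8; b[3] = 11; b[4] = 21; b[5] = 16; b[6] = 7; b[7] = 0; b[8] = 15; b[9] = 19; b[10] = 17; b[11] = 18; b[12] = 6; b[13] = 12; b[14] = 9; b[15] = 22; b[16] = 4; b[17] = 13; b[18] = 20; b[19] = 5; b[20] = 1; b[21] = 3; b[22] = 2.
The sequence repeats with period 22.
So b[7736] = b[0 + ((7736-0) mod 22)] = b[14] = 9.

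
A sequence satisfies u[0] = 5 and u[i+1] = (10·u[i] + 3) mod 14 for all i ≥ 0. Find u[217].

11

Computing terms: u[0] = 5,  u[1] = 11,  u[2] = 1,  u[3] = 13,  u[4] = 7,  u[5] = 3,  u[6] = 5.
The sequence repeats with period 6.
(217 - 0) mod 6 = 1, so u[217] = u[1] = 11.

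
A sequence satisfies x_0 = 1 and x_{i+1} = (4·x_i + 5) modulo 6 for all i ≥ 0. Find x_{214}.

Computing terms: x_0 = 1,  x_1 = 3,  x_2 = 5,  x_3 = 1.
Since x_3 = x_0 = 1, the sequence is periodic with period 3.
(214 - 0) mod 3 = 1, so x_{214} = x_1 = 3.

3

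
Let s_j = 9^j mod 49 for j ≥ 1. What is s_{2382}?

s_1 = 9; s_2 = 32; s_3 = 43; s_4 = 44; s_5 = 4; s_6 = 36; s_7 = 30; s_8 = 25; s_9 = 29; s_{10} = 16; s_{11} = 46; s_{12} = 22; s_{13} = 2; s_{14} = 18; s_{15} = 15; s_{16} = 37; s_{17} = 39; s_{18} = 8; s_{19} = 23; s_{20} = 11; s_{21} = 1; s_{22} = 9.
Since s_{22} = s_1 = 9, the sequence is periodic with period 21.
(2382 - 1) mod 21 = 8, so s_{2382} = s_9 = 29.

29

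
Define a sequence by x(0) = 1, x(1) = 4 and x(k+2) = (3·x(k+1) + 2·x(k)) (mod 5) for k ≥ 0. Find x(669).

Computing terms: x(0) = 1; x(1) = 4; x(2) = 4; x(3) = 0; x(4) = 3; x(5) = 4; x(6) = 3; x(7) = 2; x(8) = 2; x(9) = 0; x(10) = 4; x(11) = 2; x(12) = 4; x(13) = 1; x(14) = 1; x(15) = 0; x(16) = 2; x(17) = 1; x(18) = 2; x(19) = 3; x(20) = 3; x(21) = 0; x(22) = 1; x(23) = 3; x(24) = 1; x(25) = 4.
Since (x(24), x(25)) = (x(0), x(1)) = (1, 4) (two consecutive terms determine the rest), the sequence is periodic with period 24.
So x(669) = x(0 + ((669-0) mod 24)) = x(21) = 0.

0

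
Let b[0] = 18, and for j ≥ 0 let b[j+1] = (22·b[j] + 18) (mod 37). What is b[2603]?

Listing terms: b[0] = 18; b[1] = 7; b[2] = 24; b[3] = 28; b[4] = 5; b[5] = 17; b[6] = 22; b[7] = 21; b[8] = 36; b[9] = 33; b[10] = 4; b[11] = 32; b[12] = 19; b[13] = 29; b[14] = 27; b[15] = 20; b[16] = 14; b[17] = 30; b[18] = 12; b[19] = 23; b[20] = 6; b[21] = 2; b[22] = 25; b[23] = 13; b[24] = 8; b[25] = 9; b[26] = 31; b[27] = 34; b[28] = 26; b[29] = 35; b[30] = 11; b[31] = 1; b[32] = 3; b[33] = 10; b[34] = 16; b[35] = 0; b[36] = 18.
The sequence repeats with period 36.
(2603 - 0) mod 36 = 11, so b[2603] = b[11] = 32.

32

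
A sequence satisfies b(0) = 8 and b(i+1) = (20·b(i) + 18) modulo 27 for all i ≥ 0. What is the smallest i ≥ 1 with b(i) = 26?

6

Listing terms: b(0) = 8,  b(1) = 16,  b(2) = 14,  b(3) = 1,  b(4) = 11,  b(5) = 22,  b(6) = 26,  b(7) = 25,  b(8) = 5,  b(9) = 10,  b(10) = 2,  b(11) = 4,  b(12) = 17,  b(13) = 7,  b(14) = 23,  b(15) = 19,  b(16) = 20,  b(17) = 13,  b(18) = 8.
Since b(18) = b(0) = 8, the sequence is periodic with period 18.
The value 26 first appears (with i ≥ 1) at b(6).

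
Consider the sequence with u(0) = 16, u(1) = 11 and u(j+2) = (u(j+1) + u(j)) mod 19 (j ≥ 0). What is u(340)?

2

We have u(0) = 16, u(1) = 11, u(2) = 8, u(3) = 0, u(4) = 8, u(5) = 8, u(6) = 16, u(7) = 5, u(8) = 2, u(9) = 7, u(10) = 9, u(11) = 16, u(12) = 6, u(13) = 3, u(14) = 9, u(15) = 12, u(16) = 2, u(17) = 14, u(18) = 16, u(19) = 11.
The sequence repeats with period 18.
(340 - 0) mod 18 = 16, so u(340) = u(16) = 2.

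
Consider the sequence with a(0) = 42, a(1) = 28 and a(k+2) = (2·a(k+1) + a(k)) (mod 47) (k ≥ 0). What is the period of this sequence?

Computing terms: a(0) = 42; a(1) = 28; a(2) = 4; a(3) = 36; a(4) = 29; a(5) = 0; a(6) = 29; a(7) = 11; a(8) = 4; a(9) = 19; a(10) = 42; a(11) = 9; a(12) = 13; a(13) = 35; a(14) = 36; a(15) = 13; a(16) = 15; a(17) = 43; a(18) = 7; a(19) = 10; a(20) = 27; a(21) = 17; a(22) = 14; a(23) = 45; a(24) = 10; a(25) = 18; a(26) = 46; a(27) = 16; a(28) = 31; a(29) = 31; a(30) = 46; a(31) = 29; a(32) = 10; a(33) = 2; a(34) = 14; a(35) = 30; a(36) = 27; a(37) = 37; a(38) = 7; a(39) = 4; a(40) = 15; a(41) = 34; a(42) = 36; a(43) = 12; a(44) = 13; a(45) = 38; a(46) = 42; a(47) = 28.
The sequence repeats with period 46.

46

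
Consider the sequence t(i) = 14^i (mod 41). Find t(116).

t(1) = 14; t(2) = 32; t(3) = 38; t(4) = 40; t(5) = 27; t(6) = 9; t(7) = 3; t(8) = 1; t(9) = 14.
Since t(9) = t(1) = 14, the sequence is periodic with period 8.
So t(116) = t(1 + ((116-1) mod 8)) = t(4) = 40.

40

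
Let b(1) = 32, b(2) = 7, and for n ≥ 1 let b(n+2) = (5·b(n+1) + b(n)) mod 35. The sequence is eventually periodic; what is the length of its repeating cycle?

6

Listing terms: b(1) = 32,  b(2) = 7,  b(3) = 32,  b(4) = 27,  b(5) = 27,  b(6) = 22,  b(7) = 32,  b(8) = 7.
Since (b(7), b(8)) = (b(1), b(2)) = (32, 7) (two consecutive terms determine the rest), the sequence is periodic with period 6.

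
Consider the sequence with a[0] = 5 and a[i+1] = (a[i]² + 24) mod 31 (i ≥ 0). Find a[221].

0

Listing terms: a[0] = 5, a[1] = 18, a[2] = 7, a[3] = 11, a[4] = 21, a[5] = 0, a[6] = 24, a[7] = 11.
Since a[7] = a[3] = 11, the sequence is eventually periodic: after a pre-period of length 3 it cycles with period 4.
For i ≥ 3, a[i] depends only on (i - 3) mod 4. (221 - 3) mod 4 = 2, so a[221] = a[5] = 0.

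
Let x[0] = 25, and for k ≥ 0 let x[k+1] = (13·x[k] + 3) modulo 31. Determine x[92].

We have x[0] = 25; x[1] = 18; x[2] = 20; x[3] = 15; x[4] = 12; x[5] = 4; x[6] = 24; x[7] = 5; x[8] = 6; x[9] = 19; x[10] = 2; x[11] = 29; x[12] = 8; x[13] = 14; x[14] = 30; x[15] = 21; x[16] = 28; x[17] = 26; x[18] = 0; x[19] = 3; x[20] = 11; x[21] = 22; x[22] = 10; x[23] = 9; x[24] = 27; x[25] = 13; x[26] = 17; x[27] = 7; x[28] = 1; x[29] = 16; x[30] = 25.
The sequence repeats with period 30.
(92 - 0) mod 30 = 2, so x[92] = x[2] = 20.

20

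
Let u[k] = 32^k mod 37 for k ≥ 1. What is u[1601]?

15

u[1] = 32,  u[2] = 25,  u[3] = 23,  u[4] = 33,  u[5] = 20,  u[6] = 11,  u[7] = 19,  u[8] = 16,  u[9] = 31,  u[10] = 30,  u[11] = 35,  u[12] = 10,  u[13] = 24,  u[14] = 28,  u[15] = 8,  u[16] = 34,  u[17] = 15,  u[18] = 36,  u[19] = 5,  u[20] = 12,  u[21] = 14,  u[22] = 4,  u[23] = 17,  u[24] = 26,  u[25] = 18,  u[26] = 21,  u[27] = 6,  u[28] = 7,  u[29] = 2,  u[30] = 27,  u[31] = 13,  u[32] = 9,  u[33] = 29,  u[34] = 3,  u[35] = 22,  u[36] = 1,  u[37] = 32.
The sequence repeats with period 36.
So u[1601] = u[1 + ((1601-1) mod 36)] = u[17] = 15.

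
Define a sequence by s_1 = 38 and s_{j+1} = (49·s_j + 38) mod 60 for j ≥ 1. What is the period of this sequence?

6

s_1 = 38, s_2 = 40, s_3 = 18, s_4 = 20, s_5 = 58, s_6 = 0, s_7 = 38.
Since s_7 = s_1 = 38, the sequence is periodic with period 6.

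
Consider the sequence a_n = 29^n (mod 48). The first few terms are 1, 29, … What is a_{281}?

29

Listing terms: a_0 = 1,  a_1 = 29,  a_2 = 25,  a_3 = 5,  a_4 = 1.
The sequence repeats with period 4.
(281 - 0) mod 4 = 1, so a_{281} = a_1 = 29.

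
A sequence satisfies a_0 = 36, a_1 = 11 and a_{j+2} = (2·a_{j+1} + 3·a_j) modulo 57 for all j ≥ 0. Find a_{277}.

a_0 = 36, a_1 = 11, a_2 = 16, a_3 = 8, a_4 = 7, a_5 = 38, a_6 = 40, a_7 = 23, a_8 = 52, a_9 = 2, a_{10} = 46, a_{11} = 41, a_{12} = 49, a_{13} = 50, a_{14} = 19, a_{15} = 17, a_{16} = 34, a_{17} = 5, a_{18} = 55, a_{19} = 11, a_{20} = 16.
Since (a_{19}, a_{20}) = (a_1, a_2) = (11, 16) (two consecutive terms determine the rest), the sequence is eventually periodic: after a pre-period of length 1 it cycles with period 18.
For j ≥ 1, a_j depends only on (j - 1) mod 18. (277 - 1) mod 18 = 6, so a_{277} = a_7 = 23.

23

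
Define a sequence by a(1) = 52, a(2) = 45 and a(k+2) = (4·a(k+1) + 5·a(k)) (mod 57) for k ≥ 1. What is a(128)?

45

Computing terms: a(1) = 52,  a(2) = 45,  a(3) = 41,  a(4) = 47,  a(5) = 51,  a(6) = 40,  a(7) = 16,  a(8) = 36,  a(9) = 53,  a(10) = 50,  a(11) = 9,  a(12) = 1,  a(13) = 49,  a(14) = 30,  a(15) = 23,  a(16) = 14,  a(17) = 0,  a(18) = 13,  a(19) = 52,  a(20) = 45.
The sequence repeats with period 18.
So a(128) = a(1 + ((128-1) mod 18)) = a(2) = 45.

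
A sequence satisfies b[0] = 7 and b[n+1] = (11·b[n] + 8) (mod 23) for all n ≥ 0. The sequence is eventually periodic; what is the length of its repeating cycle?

22

We have b[0] = 7, b[1] = 16, b[2] = 0, b[3] = 8, b[4] = 4, b[5] = 6, b[6] = 5, b[7] = 17, b[8] = 11, b[9] = 14, b[10] = 1, b[11] = 19, b[12] = 10, b[13] = 3, b[14] = 18, b[15] = 22, b[16] = 20, b[17] = 21, b[18] = 9, b[19] = 15, b[20] = 12, b[21] = 2, b[22] = 7.
The sequence repeats with period 22.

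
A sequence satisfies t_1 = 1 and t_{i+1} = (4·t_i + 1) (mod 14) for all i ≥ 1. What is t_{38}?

Computing terms: t_1 = 1, t_2 = 5, t_3 = 7, t_4 = 1.
The sequence repeats with period 3.
(38 - 1) mod 3 = 1, so t_{38} = t_2 = 5.

5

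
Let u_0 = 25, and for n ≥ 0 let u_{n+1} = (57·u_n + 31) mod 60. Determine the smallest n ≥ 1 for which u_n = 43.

2

Listing terms: u_0 = 25; u_1 = 16; u_2 = 43; u_3 = 22; u_4 = 25.
The sequence repeats with period 4.
The value 43 first appears (with n ≥ 1) at u_2.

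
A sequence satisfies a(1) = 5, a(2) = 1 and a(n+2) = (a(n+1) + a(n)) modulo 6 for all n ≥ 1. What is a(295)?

Listing terms: a(1) = 5,  a(2) = 1,  a(3) = 0,  a(4) = 1,  a(5) = 1,  a(6) = 2,  a(7) = 3,  a(8) = 5,  a(9) = 2,  a(10) = 1,  a(11) = 3,  a(12) = 4,  a(13) = 1,  a(14) = 5,  a(15) = 0,  a(16) = 5,  a(17) = 5,  a(18) = 4,  a(19) = 3,  a(20) = 1,  a(21) = 4,  a(22) = 5,  a(23) = 3,  a(24) = 2,  a(25) = 5,  a(26) = 1.
Since (a(25), a(26)) = (a(1), a(2)) = (5, 1) (two consecutive terms determine the rest), the sequence is periodic with period 24.
So a(295) = a(1 + ((295-1) mod 24)) = a(7) = 3.

3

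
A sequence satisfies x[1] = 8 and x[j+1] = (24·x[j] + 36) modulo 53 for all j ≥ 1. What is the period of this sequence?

13

Computing terms: x[1] = 8, x[2] = 16, x[3] = 49, x[4] = 46, x[5] = 27, x[6] = 48, x[7] = 22, x[8] = 34, x[9] = 4, x[10] = 26, x[11] = 24, x[12] = 29, x[13] = 43, x[14] = 8.
Since x[14] = x[1] = 8, the sequence is periodic with period 13.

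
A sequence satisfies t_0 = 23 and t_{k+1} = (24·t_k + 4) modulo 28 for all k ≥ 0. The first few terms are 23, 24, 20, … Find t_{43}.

t_0 = 23; t_1 = 24; t_2 = 20; t_3 = 8; t_4 = 0; t_5 = 4; t_6 = 16; t_7 = 24.
Since t_7 = t_1 = 24, the sequence is eventually periodic: after a pre-period of length 1 it cycles with period 6.
For k ≥ 1, t_k depends only on (k - 1) mod 6. (43 - 1) mod 6 = 0, so t_{43} = t_1 = 24.

24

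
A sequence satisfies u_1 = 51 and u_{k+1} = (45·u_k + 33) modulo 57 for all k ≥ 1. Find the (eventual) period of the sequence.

We have u_1 = 51, u_2 = 48, u_3 = 27, u_4 = 51.
Since u_4 = u_1 = 51, the sequence is periodic with period 3.

3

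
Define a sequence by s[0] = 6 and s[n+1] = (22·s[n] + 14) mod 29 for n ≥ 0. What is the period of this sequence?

14

Listing terms: s[0] = 6,  s[1] = 1,  s[2] = 7,  s[3] = 23,  s[4] = 27,  s[5] = 28,  s[6] = 21,  s[7] = 12,  s[8] = 17,  s[9] = 11,  s[10] = 24,  s[11] = 20,  s[12] = 19,  s[13] = 26,  s[14] = 6.
Since s[14] = s[0] = 6, the sequence is periodic with period 14.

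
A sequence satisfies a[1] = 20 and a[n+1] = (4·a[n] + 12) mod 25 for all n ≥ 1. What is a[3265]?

15

Listing terms: a[1] = 20, a[2] = 17, a[3] = 5, a[4] = 7, a[5] = 15, a[6] = 22, a[7] = 0, a[8] = 12, a[9] = 10, a[10] = 2, a[11] = 20.
Since a[11] = a[1] = 20, the sequence is periodic with period 10.
(3265 - 1) mod 10 = 4, so a[3265] = a[5] = 15.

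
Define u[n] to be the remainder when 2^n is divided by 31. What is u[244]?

u[1] = 2,  u[2] = 4,  u[3] = 8,  u[4] = 16,  u[5] = 1,  u[6] = 2.
The sequence repeats with period 5.
(244 - 1) mod 5 = 3, so u[244] = u[4] = 16.

16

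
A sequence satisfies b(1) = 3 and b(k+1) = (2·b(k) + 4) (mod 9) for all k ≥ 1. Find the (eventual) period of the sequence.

6

We have b(1) = 3, b(2) = 1, b(3) = 6, b(4) = 7, b(5) = 0, b(6) = 4, b(7) = 3.
Since b(7) = b(1) = 3, the sequence is periodic with period 6.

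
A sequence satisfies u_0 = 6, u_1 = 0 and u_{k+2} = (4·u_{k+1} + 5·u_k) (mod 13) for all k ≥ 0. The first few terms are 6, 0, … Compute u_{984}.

6

Computing terms: u_0 = 6, u_1 = 0, u_2 = 4, u_3 = 3, u_4 = 6, u_5 = 0.
Since (u_4, u_5) = (u_0, u_1) = (6, 0) (two consecutive terms determine the rest), the sequence is periodic with period 4.
So u_{984} = u_{0 + ((984-0) mod 4)} = u_0 = 6.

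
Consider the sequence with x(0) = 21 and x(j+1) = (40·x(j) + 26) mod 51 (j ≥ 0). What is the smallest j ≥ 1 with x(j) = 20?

34

Listing terms: x(0) = 21, x(1) = 50, x(2) = 37, x(3) = 27, x(4) = 35, x(5) = 49, x(6) = 48, x(7) = 8, x(8) = 40, x(9) = 45, x(10) = 41, x(11) = 34, x(12) = 9, x(13) = 29, x(14) = 13, x(15) = 36, x(16) = 38, x(17) = 16, x(18) = 3, x(19) = 44, x(20) = 1, x(21) = 15, x(22) = 14, x(23) = 25, x(24) = 6, x(25) = 11, x(26) = 7, x(27) = 0, x(28) = 26, x(29) = 46, x(30) = 30, x(31) = 2, x(32) = 4, x(33) = 33, x(34) = 20, x(35) = 10, x(36) = 18, x(37) = 32, x(38) = 31, x(39) = 42, x(40) = 23, x(41) = 28, x(42) = 24, x(43) = 17, x(44) = 43, x(45) = 12, x(46) = 47, x(47) = 19, x(48) = 21.
The sequence repeats with period 48.
The value 20 first appears (with j ≥ 1) at x(34).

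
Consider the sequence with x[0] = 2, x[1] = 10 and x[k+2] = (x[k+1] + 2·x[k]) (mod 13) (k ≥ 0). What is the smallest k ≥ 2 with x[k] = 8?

3

We have x[0] = 2, x[1] = 10, x[2] = 1, x[3] = 8, x[4] = 10, x[5] = 0, x[6] = 7, x[7] = 7, x[8] = 8, x[9] = 9, x[10] = 12, x[11] = 4, x[12] = 2, x[13] = 10.
Since (x[12], x[13]) = (x[0], x[1]) = (2, 10) (two consecutive terms determine the rest), the sequence is periodic with period 12.
The value 8 first appears (with k ≥ 2) at x[3].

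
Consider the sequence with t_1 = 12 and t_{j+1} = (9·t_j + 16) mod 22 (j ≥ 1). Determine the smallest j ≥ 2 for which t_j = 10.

3

Computing terms: t_1 = 12,  t_2 = 14,  t_3 = 10,  t_4 = 18,  t_5 = 2,  t_6 = 12.
The sequence repeats with period 5.
The value 10 first appears (with j ≥ 2) at t_3.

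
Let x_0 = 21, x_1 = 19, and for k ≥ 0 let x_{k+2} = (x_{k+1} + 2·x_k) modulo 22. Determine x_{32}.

Computing terms: x_0 = 21; x_1 = 19; x_2 = 17; x_3 = 11; x_4 = 1; x_5 = 1; x_6 = 3; x_7 = 5; x_8 = 11; x_9 = 21; x_{10} = 21; x_{11} = 19.
The sequence repeats with period 10.
(32 - 0) mod 10 = 2, so x_{32} = x_2 = 17.

17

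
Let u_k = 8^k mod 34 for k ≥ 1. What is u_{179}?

2

Computing terms: u_1 = 8, u_2 = 30, u_3 = 2, u_4 = 16, u_5 = 26, u_6 = 4, u_7 = 32, u_8 = 18, u_9 = 8.
The sequence repeats with period 8.
So u_{179} = u_{1 + ((179-1) mod 8)} = u_3 = 2.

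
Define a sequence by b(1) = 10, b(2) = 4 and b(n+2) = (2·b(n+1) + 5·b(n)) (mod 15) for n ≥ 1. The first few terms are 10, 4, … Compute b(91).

13

Listing terms: b(1) = 10, b(2) = 4, b(3) = 13, b(4) = 1, b(5) = 7, b(6) = 4, b(7) = 13.
Since (b(6), b(7)) = (b(2), b(3)) = (4, 13) (two consecutive terms determine the rest), the sequence is eventually periodic: after a pre-period of length 1 it cycles with period 4.
For n ≥ 2, b(n) depends only on (n - 2) mod 4. (91 - 2) mod 4 = 1, so b(91) = b(3) = 13.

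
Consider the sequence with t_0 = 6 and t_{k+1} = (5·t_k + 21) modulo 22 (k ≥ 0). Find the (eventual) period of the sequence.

Computing terms: t_0 = 6, t_1 = 7, t_2 = 12, t_3 = 15, t_4 = 8, t_5 = 17, t_6 = 18, t_7 = 1, t_8 = 4, t_9 = 19, t_{10} = 6.
Since t_{10} = t_0 = 6, the sequence is periodic with period 10.

10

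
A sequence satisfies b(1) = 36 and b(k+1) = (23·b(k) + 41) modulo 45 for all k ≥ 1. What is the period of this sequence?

b(1) = 36; b(2) = 14; b(3) = 3; b(4) = 20; b(5) = 6; b(6) = 44; b(7) = 18; b(8) = 5; b(9) = 21; b(10) = 29; b(11) = 33; b(12) = 35; b(13) = 36.
Since b(13) = b(1) = 36, the sequence is periodic with period 12.

12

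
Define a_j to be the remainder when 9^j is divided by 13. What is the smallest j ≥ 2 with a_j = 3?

2

Computing terms: a_1 = 9, a_2 = 3, a_3 = 1, a_4 = 9.
Since a_4 = a_1 = 9, the sequence is periodic with period 3.
The value 3 first appears (with j ≥ 2) at a_2.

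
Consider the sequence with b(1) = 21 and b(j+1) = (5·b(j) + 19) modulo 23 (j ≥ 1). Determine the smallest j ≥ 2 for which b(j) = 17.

4

We have b(1) = 21, b(2) = 9, b(3) = 18, b(4) = 17, b(5) = 12, b(6) = 10, b(7) = 0, b(8) = 19, b(9) = 22, b(10) = 14, b(11) = 20, b(12) = 4, b(13) = 16, b(14) = 7, b(15) = 8, b(16) = 13, b(17) = 15, b(18) = 2, b(19) = 6, b(20) = 3, b(21) = 11, b(22) = 5, b(23) = 21.
The sequence repeats with period 22.
The value 17 first appears (with j ≥ 2) at b(4).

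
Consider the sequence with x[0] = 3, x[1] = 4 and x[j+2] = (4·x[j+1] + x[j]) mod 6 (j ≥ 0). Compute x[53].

We have x[0] = 3, x[1] = 4, x[2] = 1, x[3] = 2, x[4] = 3, x[5] = 2, x[6] = 5, x[7] = 4, x[8] = 3, x[9] = 4.
Since (x[8], x[9]) = (x[0], x[1]) = (3, 4) (two consecutive terms determine the rest), the sequence is periodic with period 8.
(53 - 0) mod 8 = 5, so x[53] = x[5] = 2.

2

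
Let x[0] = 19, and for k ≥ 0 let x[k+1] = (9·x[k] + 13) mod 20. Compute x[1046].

Listing terms: x[0] = 19, x[1] = 4, x[2] = 9, x[3] = 14, x[4] = 19.
The sequence repeats with period 4.
(1046 - 0) mod 4 = 2, so x[1046] = x[2] = 9.

9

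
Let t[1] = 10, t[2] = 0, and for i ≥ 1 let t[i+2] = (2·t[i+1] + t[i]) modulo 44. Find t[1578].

t[1] = 10,  t[2] = 0,  t[3] = 10,  t[4] = 20,  t[5] = 6,  t[6] = 32,  t[7] = 26,  t[8] = 40,  t[9] = 18,  t[10] = 32,  t[11] = 38,  t[12] = 20,  t[13] = 34,  t[14] = 0,  t[15] = 34,  t[16] = 24,  t[17] = 38,  t[18] = 12,  t[19] = 18,  t[20] = 4,  t[21] = 26,  t[22] = 12,  t[23] = 6,  t[24] = 24,  t[25] = 10,  t[26] = 0.
Since (t[25], t[26]) = (t[1], t[2]) = (10, 0) (two consecutive terms determine the rest), the sequence is periodic with period 24.
(1578 - 1) mod 24 = 17, so t[1578] = t[18] = 12.

12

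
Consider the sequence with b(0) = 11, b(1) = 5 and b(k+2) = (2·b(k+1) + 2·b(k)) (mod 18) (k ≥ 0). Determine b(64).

14

Listing terms: b(0) = 11,  b(1) = 5,  b(2) = 14,  b(3) = 2,  b(4) = 14,  b(5) = 14,  b(6) = 2.
Since (b(5), b(6)) = (b(2), b(3)) = (14, 2) (two consecutive terms determine the rest), the sequence is eventually periodic: after a pre-period of length 2 it cycles with period 3.
For k ≥ 2, b(k) depends only on (k - 2) mod 3. (64 - 2) mod 3 = 2, so b(64) = b(4) = 14.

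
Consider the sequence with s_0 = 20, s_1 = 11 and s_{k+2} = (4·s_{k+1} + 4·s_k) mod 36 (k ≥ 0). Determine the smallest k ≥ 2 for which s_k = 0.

Listing terms: s_0 = 20; s_1 = 11; s_2 = 16; s_3 = 0; s_4 = 28; s_5 = 4; s_6 = 20; s_7 = 24; s_8 = 32; s_9 = 8; s_{10} = 16; s_{11} = 24; s_{12} = 16; s_{13} = 16; s_{14} = 20; s_{15} = 0; s_{16} = 8; s_{17} = 32; s_{18} = 16; s_{19} = 12; s_{20} = 4; s_{21} = 28; s_{22} = 20; s_{23} = 12; s_{24} = 20; s_{25} = 20; s_{26} = 16; s_{27} = 0.
Since (s_{26}, s_{27}) = (s_2, s_3) = (16, 0) (two consecutive terms determine the rest), the sequence is eventually periodic: after a pre-period of length 2 it cycles with period 24.
The value 0 first appears (with k ≥ 2) at s_3.

3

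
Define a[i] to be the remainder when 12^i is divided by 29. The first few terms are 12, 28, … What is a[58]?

Computing terms: a[1] = 12, a[2] = 28, a[3] = 17, a[4] = 1, a[5] = 12.
The sequence repeats with period 4.
(58 - 1) mod 4 = 1, so a[58] = a[2] = 28.

28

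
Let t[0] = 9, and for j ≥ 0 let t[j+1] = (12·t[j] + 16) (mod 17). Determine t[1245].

t[0] = 9; t[1] = 5; t[2] = 8; t[3] = 10; t[4] = 0; t[5] = 16; t[6] = 4; t[7] = 13; t[8] = 2; t[9] = 6; t[10] = 3; t[11] = 1; t[12] = 11; t[13] = 12; t[14] = 7; t[15] = 15; t[16] = 9.
The sequence repeats with period 16.
So t[1245] = t[0 + ((1245-0) mod 16)] = t[13] = 12.

12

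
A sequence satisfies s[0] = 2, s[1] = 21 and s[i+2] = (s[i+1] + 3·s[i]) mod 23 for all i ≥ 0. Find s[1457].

Listing terms: s[0] = 2,  s[1] = 21,  s[2] = 4,  s[3] = 21,  s[4] = 10,  s[5] = 4,  s[6] = 11,  s[7] = 0,  s[8] = 10,  s[9] = 10,  s[10] = 17,  s[11] = 1,  s[12] = 6,  s[13] = 9,  s[14] = 4,  s[15] = 8,  s[16] = 20,  s[17] = 21,  s[18] = 12,  s[19] = 6,  s[20] = 19,  s[21] = 14,  s[22] = 2,  s[23] = 21.
The sequence repeats with period 22.
So s[1457] = s[0 + ((1457-0) mod 22)] = s[5] = 4.

4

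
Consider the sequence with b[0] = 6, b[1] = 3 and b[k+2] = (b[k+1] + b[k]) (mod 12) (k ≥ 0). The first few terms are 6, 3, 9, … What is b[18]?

Computing terms: b[0] = 6,  b[1] = 3,  b[2] = 9,  b[3] = 0,  b[4] = 9,  b[5] = 9,  b[6] = 6,  b[7] = 3.
Since (b[6], b[7]) = (b[0], b[1]) = (6, 3) (two consecutive terms determine the rest), the sequence is periodic with period 6.
(18 - 0) mod 6 = 0, so b[18] = b[0] = 6.

6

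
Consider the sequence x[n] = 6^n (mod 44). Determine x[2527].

Listing terms: x[0] = 1,  x[1] = 6,  x[2] = 36,  x[3] = 40,  x[4] = 20,  x[5] = 32,  x[6] = 16,  x[7] = 8,  x[8] = 4,  x[9] = 24,  x[10] = 12,  x[11] = 28,  x[12] = 36.
Since x[12] = x[2] = 36, the sequence is eventually periodic: after a pre-period of length 2 it cycles with period 10.
For n ≥ 2, x[n] depends only on (n - 2) mod 10. (2527 - 2) mod 10 = 5, so x[2527] = x[7] = 8.

8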